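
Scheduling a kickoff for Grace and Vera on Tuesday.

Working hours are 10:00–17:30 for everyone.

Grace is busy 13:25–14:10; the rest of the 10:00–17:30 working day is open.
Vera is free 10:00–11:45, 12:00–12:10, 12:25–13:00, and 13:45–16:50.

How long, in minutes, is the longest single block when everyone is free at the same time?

160 minutes

Grace free within 10:00–17:30: 10:00–13:25, 14:10–17:30.
Grace ∩ Vera: 10:00–11:45, 12:00–12:10, 12:25–13:00, 14:10–16:50.
Common window lengths: 105, 10, 35, 160 min; longest is 160.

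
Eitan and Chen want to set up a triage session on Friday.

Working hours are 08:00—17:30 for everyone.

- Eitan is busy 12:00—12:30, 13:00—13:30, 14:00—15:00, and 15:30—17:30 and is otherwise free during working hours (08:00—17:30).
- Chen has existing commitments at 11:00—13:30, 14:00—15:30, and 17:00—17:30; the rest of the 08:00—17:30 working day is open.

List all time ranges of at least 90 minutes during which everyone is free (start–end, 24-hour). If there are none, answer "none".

08:00–11:00

Eitan free within 08:00–17:30: 08:00–12:00, 12:30–13:00, 13:30–14:00, 15:00–15:30.
Chen free within 08:00–17:30: 08:00–11:00, 13:30–14:00, 15:30–17:00.
Eitan ∩ Chen: 08:00–11:00, 13:30–14:00.
Windows ≥ 90 min: 08:00–11:00.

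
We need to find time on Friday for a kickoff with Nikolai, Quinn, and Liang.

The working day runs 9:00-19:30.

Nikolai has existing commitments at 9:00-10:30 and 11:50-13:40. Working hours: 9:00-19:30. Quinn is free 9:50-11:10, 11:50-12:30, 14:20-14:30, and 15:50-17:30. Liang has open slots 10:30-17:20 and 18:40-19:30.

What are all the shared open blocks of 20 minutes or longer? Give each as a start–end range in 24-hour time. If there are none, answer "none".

Nikolai free within 09:00–19:30: 10:30–11:50, 13:40–19:30.
Nikolai ∩ Quinn: 10:30–11:10, 14:20–14:30, 15:50–17:30.
Nikolai ∩ Quinn ∩ Liang: 10:30–11:10, 14:20–14:30, 15:50–17:20.
Windows ≥ 20 min: 10:30–11:10, 15:50–17:20.

10:30–11:10, 15:50–17:20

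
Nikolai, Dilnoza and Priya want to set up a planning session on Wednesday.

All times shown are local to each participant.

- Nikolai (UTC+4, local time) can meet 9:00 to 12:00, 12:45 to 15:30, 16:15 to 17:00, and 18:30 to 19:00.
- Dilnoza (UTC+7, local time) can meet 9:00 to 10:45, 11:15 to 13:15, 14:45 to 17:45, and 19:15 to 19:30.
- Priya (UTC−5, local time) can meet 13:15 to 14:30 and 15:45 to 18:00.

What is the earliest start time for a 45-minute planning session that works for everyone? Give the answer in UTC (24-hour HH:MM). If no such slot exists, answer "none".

Nikolai → UTC: 05:00–08:00, 08:45–11:30, 12:15–13:00, 14:30–15:00.
Dilnoza → UTC: 02:00–03:45, 04:15–06:15, 07:45–10:45, 12:15–12:30.
Priya → UTC: 18:15–19:30, 20:45–23:00.
Nikolai ∩ Dilnoza: 05:00–06:15, 07:45–08:00, 08:45–10:45, 12:15–12:30.
Nikolai ∩ Dilnoza ∩ Priya: (none).
Windows ≥ 45 min: (none).

none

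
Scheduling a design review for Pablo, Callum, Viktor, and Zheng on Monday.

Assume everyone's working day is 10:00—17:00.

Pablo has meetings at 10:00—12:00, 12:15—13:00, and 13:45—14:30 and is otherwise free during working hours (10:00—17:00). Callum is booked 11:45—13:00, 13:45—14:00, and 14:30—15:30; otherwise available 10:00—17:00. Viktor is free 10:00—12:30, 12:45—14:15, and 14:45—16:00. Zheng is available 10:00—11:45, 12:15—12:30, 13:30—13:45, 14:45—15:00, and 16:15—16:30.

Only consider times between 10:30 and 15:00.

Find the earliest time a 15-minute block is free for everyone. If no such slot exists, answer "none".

13:30

Pablo free within 10:00–17:00: 12:00–12:15, 13:00–13:45, 14:30–17:00.
Callum free within 10:00–17:00: 10:00–11:45, 13:00–13:45, 14:00–14:30, 15:30–17:00.
Pablo ∩ Callum: 13:00–13:45, 15:30–17:00.
Pablo ∩ Callum ∩ Viktor: 13:00–13:45, 15:30–16:00.
Pablo ∩ Callum ∩ Viktor ∩ Zheng: 13:30–13:45.
Restricted to 10:30–15:00: 13:30–13:45.
Windows ≥ 15 min: 13:30–13:45.
Earliest such window starts at 13:30.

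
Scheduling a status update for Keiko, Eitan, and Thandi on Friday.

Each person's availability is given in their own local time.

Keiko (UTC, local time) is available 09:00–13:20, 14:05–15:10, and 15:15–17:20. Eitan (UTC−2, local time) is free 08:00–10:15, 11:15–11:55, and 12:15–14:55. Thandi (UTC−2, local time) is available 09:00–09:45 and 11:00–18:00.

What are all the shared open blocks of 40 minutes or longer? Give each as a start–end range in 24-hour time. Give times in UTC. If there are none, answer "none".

11:00–11:45, 14:15–15:10, 15:15–16:55

Keiko → UTC: 09:00–13:20, 14:05–15:10, 15:15–17:20.
Eitan → UTC: 10:00–12:15, 13:15–13:55, 14:15–16:55.
Thandi → UTC: 11:00–11:45, 13:00–20:00.
Keiko ∩ Eitan: 10:00–12:15, 13:15–13:20, 14:15–15:10, 15:15–16:55.
Keiko ∩ Eitan ∩ Thandi: 11:00–11:45, 13:15–13:20, 14:15–15:10, 15:15–16:55.
Windows ≥ 40 min: 11:00–11:45, 14:15–15:10, 15:15–16:55.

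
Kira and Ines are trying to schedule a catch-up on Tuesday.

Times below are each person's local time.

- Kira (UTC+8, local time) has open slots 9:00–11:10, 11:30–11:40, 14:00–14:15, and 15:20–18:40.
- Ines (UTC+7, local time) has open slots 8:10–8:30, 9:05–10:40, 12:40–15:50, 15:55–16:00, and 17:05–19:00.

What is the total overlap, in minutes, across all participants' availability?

240 minutes

Kira → UTC: 01:00–03:10, 03:30–03:40, 06:00–06:15, 07:20–10:40.
Ines → UTC: 01:10–01:30, 02:05–03:40, 05:40–08:50, 08:55–09:00, 10:05–12:00.
Kira ∩ Ines: 01:10–01:30, 02:05–03:10, 03:30–03:40, 06:00–06:15, 07:20–08:50, 08:55–09:00, 10:05–10:40.
Total common minutes: 20 + 65 + 10 + 15 + 90 + 5 + 35 = 240.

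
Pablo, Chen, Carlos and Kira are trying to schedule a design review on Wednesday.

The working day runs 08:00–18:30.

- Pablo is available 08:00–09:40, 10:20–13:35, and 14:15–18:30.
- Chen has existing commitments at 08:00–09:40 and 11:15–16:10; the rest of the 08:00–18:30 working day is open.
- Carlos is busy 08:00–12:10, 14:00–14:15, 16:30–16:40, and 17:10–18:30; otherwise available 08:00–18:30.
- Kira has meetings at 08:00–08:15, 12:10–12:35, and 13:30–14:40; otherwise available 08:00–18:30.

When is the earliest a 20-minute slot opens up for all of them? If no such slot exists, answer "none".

16:10

Chen free within 08:00–18:30: 09:40–11:15, 16:10–18:30.
Carlos free within 08:00–18:30: 12:10–14:00, 14:15–16:30, 16:40–17:10.
Kira free within 08:00–18:30: 08:15–12:10, 12:35–13:30, 14:40–18:30.
Pablo ∩ Chen: 10:20–11:15, 16:10–18:30.
Pablo ∩ Chen ∩ Carlos: 16:10–16:30, 16:40–17:10.
Pablo ∩ Chen ∩ Carlos ∩ Kira: 16:10–16:30, 16:40–17:10.
Windows ≥ 20 min: 16:10–16:30, 16:40–17:10.
Earliest such window starts at 16:10.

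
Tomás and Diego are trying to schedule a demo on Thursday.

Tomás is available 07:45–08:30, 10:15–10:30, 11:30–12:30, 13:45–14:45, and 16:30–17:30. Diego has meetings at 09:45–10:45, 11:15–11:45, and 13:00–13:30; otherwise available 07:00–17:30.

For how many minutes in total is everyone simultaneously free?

210 minutes

Diego free within 07:00–17:30: 07:00–09:45, 10:45–11:15, 11:45–13:00, 13:30–17:30.
Tomás ∩ Diego: 07:45–08:30, 11:45–12:30, 13:45–14:45, 16:30–17:30.
Total common minutes: 45 + 45 + 60 + 60 = 210.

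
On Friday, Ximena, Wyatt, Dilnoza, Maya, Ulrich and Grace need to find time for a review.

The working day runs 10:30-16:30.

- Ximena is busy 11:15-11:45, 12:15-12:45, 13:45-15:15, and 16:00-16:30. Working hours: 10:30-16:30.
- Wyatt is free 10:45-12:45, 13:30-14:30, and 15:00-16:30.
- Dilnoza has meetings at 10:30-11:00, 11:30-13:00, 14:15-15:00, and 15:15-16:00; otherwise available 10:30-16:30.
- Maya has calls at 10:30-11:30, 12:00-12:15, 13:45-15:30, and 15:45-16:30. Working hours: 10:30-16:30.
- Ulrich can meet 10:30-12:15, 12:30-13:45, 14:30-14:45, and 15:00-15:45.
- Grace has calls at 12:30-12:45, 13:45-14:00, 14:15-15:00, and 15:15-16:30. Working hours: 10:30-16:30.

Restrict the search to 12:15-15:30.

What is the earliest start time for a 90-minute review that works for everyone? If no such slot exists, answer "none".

none

Ximena free within 10:30–16:30: 10:30–11:15, 11:45–12:15, 12:45–13:45, 15:15–16:00.
Dilnoza free within 10:30–16:30: 11:00–11:30, 13:00–14:15, 15:00–15:15, 16:00–16:30.
Maya free within 10:30–16:30: 11:30–12:00, 12:15–13:45, 15:30–15:45.
Grace free within 10:30–16:30: 10:30–12:30, 12:45–13:45, 14:00–14:15, 15:00–15:15.
Ximena ∩ Wyatt: 10:45–11:15, 11:45–12:15, 13:30–13:45, 15:15–16:00.
Ximena ∩ Wyatt ∩ Dilnoza: 11:00–11:15, 13:30–13:45.
Ximena ∩ Wyatt ∩ Dilnoza ∩ Maya: 13:30–13:45.
Ximena ∩ Wyatt ∩ Dilnoza ∩ Maya ∩ Ulrich: 13:30–13:45.
Ximena ∩ Wyatt ∩ Dilnoza ∩ Maya ∩ Ulrich ∩ Grace: 13:30–13:45.
Restricted to 12:15–15:30: 13:30–13:45.
Windows ≥ 90 min: (none).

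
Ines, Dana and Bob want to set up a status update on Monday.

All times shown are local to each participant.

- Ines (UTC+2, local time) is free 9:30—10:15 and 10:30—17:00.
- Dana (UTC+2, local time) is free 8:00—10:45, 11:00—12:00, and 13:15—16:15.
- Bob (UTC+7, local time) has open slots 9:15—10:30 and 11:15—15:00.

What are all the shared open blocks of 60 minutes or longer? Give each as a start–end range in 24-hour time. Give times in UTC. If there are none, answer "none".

Ines → UTC: 07:30–08:15, 08:30–15:00.
Dana → UTC: 06:00–08:45, 09:00–10:00, 11:15–14:15.
Bob → UTC: 02:15–03:30, 04:15–08:00.
Ines ∩ Dana: 07:30–08:15, 08:30–08:45, 09:00–10:00, 11:15–14:15.
Ines ∩ Dana ∩ Bob: 07:30–08:00.
Windows ≥ 60 min: (none).

none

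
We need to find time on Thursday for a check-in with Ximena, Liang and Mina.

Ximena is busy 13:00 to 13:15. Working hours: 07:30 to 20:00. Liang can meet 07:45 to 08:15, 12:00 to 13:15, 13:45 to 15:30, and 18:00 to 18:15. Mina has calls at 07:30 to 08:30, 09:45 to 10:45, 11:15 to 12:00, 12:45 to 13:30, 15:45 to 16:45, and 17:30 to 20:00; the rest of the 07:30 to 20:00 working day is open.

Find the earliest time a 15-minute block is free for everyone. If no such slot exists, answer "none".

12:00

Ximena free within 07:30–20:00: 07:30–13:00, 13:15–20:00.
Mina free within 07:30–20:00: 08:30–09:45, 10:45–11:15, 12:00–12:45, 13:30–15:45, 16:45–17:30.
Ximena ∩ Liang: 07:45–08:15, 12:00–13:00, 13:45–15:30, 18:00–18:15.
Ximena ∩ Liang ∩ Mina: 12:00–12:45, 13:45–15:30.
Windows ≥ 15 min: 12:00–12:45, 13:45–15:30.
Earliest such window starts at 12:00.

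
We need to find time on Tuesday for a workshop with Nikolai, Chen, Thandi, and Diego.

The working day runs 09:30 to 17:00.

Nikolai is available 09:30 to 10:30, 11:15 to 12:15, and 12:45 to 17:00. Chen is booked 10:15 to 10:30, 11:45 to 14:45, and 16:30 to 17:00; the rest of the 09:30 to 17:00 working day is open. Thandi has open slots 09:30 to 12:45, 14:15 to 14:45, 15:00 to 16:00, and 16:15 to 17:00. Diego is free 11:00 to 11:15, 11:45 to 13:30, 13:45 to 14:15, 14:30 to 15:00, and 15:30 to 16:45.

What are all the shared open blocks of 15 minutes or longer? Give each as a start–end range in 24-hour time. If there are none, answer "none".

15:30–16:00, 16:15–16:30

Chen free within 09:30–17:00: 09:30–10:15, 10:30–11:45, 14:45–16:30.
Nikolai ∩ Chen: 09:30–10:15, 11:15–11:45, 14:45–16:30.
Nikolai ∩ Chen ∩ Thandi: 09:30–10:15, 11:15–11:45, 15:00–16:00, 16:15–16:30.
Nikolai ∩ Chen ∩ Thandi ∩ Diego: 15:30–16:00, 16:15–16:30.
Windows ≥ 15 min: 15:30–16:00, 16:15–16:30.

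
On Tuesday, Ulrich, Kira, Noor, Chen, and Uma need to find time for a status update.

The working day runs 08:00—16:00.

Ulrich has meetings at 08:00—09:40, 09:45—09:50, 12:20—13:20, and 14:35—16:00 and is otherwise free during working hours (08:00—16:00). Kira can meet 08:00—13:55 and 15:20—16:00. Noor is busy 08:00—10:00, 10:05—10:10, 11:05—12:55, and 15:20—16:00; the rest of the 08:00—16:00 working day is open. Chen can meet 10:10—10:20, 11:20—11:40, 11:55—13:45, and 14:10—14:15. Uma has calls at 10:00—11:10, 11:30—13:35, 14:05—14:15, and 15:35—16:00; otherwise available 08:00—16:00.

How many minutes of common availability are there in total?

Ulrich free within 08:00–16:00: 09:40–09:45, 09:50–12:20, 13:20–14:35.
Noor free within 08:00–16:00: 10:00–10:05, 10:10–11:05, 12:55–15:20.
Uma free within 08:00–16:00: 08:00–10:00, 11:10–11:30, 13:35–14:05, 14:15–15:35.
Ulrich ∩ Kira: 09:40–09:45, 09:50–12:20, 13:20–13:55.
Ulrich ∩ Kira ∩ Noor: 10:00–10:05, 10:10–11:05, 13:20–13:55.
Ulrich ∩ Kira ∩ Noor ∩ Chen: 10:10–10:20, 13:20–13:45.
Ulrich ∩ Kira ∩ Noor ∩ Chen ∩ Uma: 13:35–13:45.
Total common minutes: 10.

10 minutes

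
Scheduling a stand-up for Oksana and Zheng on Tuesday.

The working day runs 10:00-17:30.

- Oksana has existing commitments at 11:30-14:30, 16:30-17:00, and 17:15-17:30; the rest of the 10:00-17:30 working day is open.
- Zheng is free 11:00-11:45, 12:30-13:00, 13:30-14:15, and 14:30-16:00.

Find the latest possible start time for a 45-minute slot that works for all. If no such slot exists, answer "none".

Oksana free within 10:00–17:30: 10:00–11:30, 14:30–16:30, 17:00–17:15.
Oksana ∩ Zheng: 11:00–11:30, 14:30–16:00.
Windows ≥ 45 min: 14:30–16:00.
Latest start in the last window 14:30–16:00 is 16:00 − 45 min = 15:15.

15:15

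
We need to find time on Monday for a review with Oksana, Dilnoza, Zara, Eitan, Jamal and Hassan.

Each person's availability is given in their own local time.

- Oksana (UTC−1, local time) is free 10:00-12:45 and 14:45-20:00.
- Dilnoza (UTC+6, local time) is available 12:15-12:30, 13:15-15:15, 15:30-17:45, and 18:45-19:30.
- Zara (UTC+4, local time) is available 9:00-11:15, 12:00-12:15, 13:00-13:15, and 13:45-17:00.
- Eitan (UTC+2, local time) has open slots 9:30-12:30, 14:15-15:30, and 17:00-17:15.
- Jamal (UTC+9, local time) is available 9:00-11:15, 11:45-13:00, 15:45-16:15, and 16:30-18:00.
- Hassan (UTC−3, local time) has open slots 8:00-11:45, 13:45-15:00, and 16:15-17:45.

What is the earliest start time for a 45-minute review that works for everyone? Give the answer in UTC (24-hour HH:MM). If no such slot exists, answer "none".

Oksana → UTC: 11:00–13:45, 15:45–21:00.
Dilnoza → UTC: 06:15–06:30, 07:15–09:15, 09:30–11:45, 12:45–13:30.
Zara → UTC: 05:00–07:15, 08:00–08:15, 09:00–09:15, 09:45–13:00.
Eitan → UTC: 07:30–10:30, 12:15–13:30, 15:00–15:15.
Jamal → UTC: 00:00–02:15, 02:45–04:00, 06:45–07:15, 07:30–09:00.
Hassan → UTC: 11:00–14:45, 16:45–18:00, 19:15–20:45.
Oksana ∩ Dilnoza: 11:00–11:45, 12:45–13:30.
Oksana ∩ Dilnoza ∩ Zara: 11:00–11:45, 12:45–13:00.
Oksana ∩ Dilnoza ∩ Zara ∩ Eitan: 12:45–13:00.
Oksana ∩ Dilnoza ∩ Zara ∩ Eitan ∩ Jamal: (none).
Oksana ∩ Dilnoza ∩ Zara ∩ Eitan ∩ Jamal ∩ Hassan: (none).
Windows ≥ 45 min: (none).

none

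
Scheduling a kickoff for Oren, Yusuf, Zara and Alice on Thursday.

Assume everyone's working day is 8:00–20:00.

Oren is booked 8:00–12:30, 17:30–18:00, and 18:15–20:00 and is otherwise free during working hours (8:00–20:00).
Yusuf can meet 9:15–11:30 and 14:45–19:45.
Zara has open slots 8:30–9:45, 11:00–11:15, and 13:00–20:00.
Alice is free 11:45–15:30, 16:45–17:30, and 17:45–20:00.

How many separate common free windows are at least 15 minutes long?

Oren free within 08:00–20:00: 12:30–17:30, 18:00–18:15.
Oren ∩ Yusuf: 14:45–17:30, 18:00–18:15.
Oren ∩ Yusuf ∩ Zara: 14:45–17:30, 18:00–18:15.
Oren ∩ Yusuf ∩ Zara ∩ Alice: 14:45–15:30, 16:45–17:30, 18:00–18:15.
Windows ≥ 15 min: 14:45–15:30, 16:45–17:30, 18:00–18:15.
That's 3 windows.

3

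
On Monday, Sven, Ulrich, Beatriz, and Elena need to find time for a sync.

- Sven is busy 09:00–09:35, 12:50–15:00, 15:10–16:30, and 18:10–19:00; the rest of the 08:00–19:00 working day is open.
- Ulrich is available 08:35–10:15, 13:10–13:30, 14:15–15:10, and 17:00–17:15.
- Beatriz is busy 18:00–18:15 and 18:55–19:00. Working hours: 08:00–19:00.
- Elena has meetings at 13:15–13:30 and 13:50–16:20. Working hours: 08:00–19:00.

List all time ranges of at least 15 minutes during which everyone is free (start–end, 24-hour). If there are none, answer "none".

08:35–09:00, 09:35–10:15, 17:00–17:15

Sven free within 08:00–19:00: 08:00–09:00, 09:35–12:50, 15:00–15:10, 16:30–18:10.
Beatriz free within 08:00–19:00: 08:00–18:00, 18:15–18:55.
Elena free within 08:00–19:00: 08:00–13:15, 13:30–13:50, 16:20–19:00.
Sven ∩ Ulrich: 08:35–09:00, 09:35–10:15, 15:00–15:10, 17:00–17:15.
Sven ∩ Ulrich ∩ Beatriz: 08:35–09:00, 09:35–10:15, 15:00–15:10, 17:00–17:15.
Sven ∩ Ulrich ∩ Beatriz ∩ Elena: 08:35–09:00, 09:35–10:15, 17:00–17:15.
Windows ≥ 15 min: 08:35–09:00, 09:35–10:15, 17:00–17:15.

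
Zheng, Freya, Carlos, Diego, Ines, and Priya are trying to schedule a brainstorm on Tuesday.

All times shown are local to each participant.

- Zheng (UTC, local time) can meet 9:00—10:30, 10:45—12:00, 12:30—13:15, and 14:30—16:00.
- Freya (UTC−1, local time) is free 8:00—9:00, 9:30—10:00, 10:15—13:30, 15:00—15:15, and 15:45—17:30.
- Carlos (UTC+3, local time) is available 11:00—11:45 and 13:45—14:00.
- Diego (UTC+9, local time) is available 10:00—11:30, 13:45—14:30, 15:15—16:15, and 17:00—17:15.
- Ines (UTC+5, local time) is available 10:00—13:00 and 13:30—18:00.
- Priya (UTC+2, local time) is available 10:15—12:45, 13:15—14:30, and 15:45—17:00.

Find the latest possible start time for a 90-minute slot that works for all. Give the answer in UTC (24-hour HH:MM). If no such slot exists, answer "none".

none

Zheng → UTC: 09:00–10:30, 10:45–12:00, 12:30–13:15, 14:30–16:00.
Freya → UTC: 09:00–10:00, 10:30–11:00, 11:15–14:30, 16:00–16:15, 16:45–18:30.
Carlos → UTC: 08:00–08:45, 10:45–11:00.
Diego → UTC: 01:00–02:30, 04:45–05:30, 06:15–07:15, 08:00–08:15.
Ines → UTC: 05:00–08:00, 08:30–13:00.
Priya → UTC: 08:15–10:45, 11:15–12:30, 13:45–15:00.
Zheng ∩ Freya: 09:00–10:00, 10:45–11:00, 11:15–12:00, 12:30–13:15.
Zheng ∩ Freya ∩ Carlos: 10:45–11:00.
Zheng ∩ Freya ∩ Carlos ∩ Diego: (none).
Zheng ∩ Freya ∩ Carlos ∩ Diego ∩ Ines: (none).
Zheng ∩ Freya ∩ Carlos ∩ Diego ∩ Ines ∩ Priya: (none).
Windows ≥ 90 min: (none).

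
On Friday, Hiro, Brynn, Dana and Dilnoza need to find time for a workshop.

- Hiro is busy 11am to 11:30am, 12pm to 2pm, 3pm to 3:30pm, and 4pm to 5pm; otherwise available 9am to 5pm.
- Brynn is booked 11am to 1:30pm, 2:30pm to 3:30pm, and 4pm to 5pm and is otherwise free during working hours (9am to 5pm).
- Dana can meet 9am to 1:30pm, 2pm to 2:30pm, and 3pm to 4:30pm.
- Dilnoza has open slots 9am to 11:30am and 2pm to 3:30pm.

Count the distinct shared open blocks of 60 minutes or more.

1

Hiro free within 09:00–17:00: 09:00–11:00, 11:30–12:00, 14:00–15:00, 15:30–16:00.
Brynn free within 09:00–17:00: 09:00–11:00, 13:30–14:30, 15:30–16:00.
Hiro ∩ Brynn: 09:00–11:00, 14:00–14:30, 15:30–16:00.
Hiro ∩ Brynn ∩ Dana: 09:00–11:00, 14:00–14:30, 15:30–16:00.
Hiro ∩ Brynn ∩ Dana ∩ Dilnoza: 09:00–11:00, 14:00–14:30.
Windows ≥ 60 min: 09:00–11:00.
That's 1 window.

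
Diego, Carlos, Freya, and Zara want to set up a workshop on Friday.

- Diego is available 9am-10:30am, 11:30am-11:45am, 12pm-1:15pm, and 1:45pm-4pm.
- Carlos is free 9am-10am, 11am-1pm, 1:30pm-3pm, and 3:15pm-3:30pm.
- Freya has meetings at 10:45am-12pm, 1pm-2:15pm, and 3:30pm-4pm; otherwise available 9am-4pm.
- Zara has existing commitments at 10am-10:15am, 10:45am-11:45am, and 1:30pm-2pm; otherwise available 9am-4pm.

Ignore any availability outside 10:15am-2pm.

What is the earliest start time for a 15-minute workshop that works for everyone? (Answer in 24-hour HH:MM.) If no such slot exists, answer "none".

12:00

Freya free within 09:00–16:00: 09:00–10:45, 12:00–13:00, 14:15–15:30.
Zara free within 09:00–16:00: 09:00–10:00, 10:15–10:45, 11:45–13:30, 14:00–16:00.
Diego ∩ Carlos: 09:00–10:00, 11:30–11:45, 12:00–13:00, 13:45–15:00, 15:15–15:30.
Diego ∩ Carlos ∩ Freya: 09:00–10:00, 12:00–13:00, 14:15–15:00, 15:15–15:30.
Diego ∩ Carlos ∩ Freya ∩ Zara: 09:00–10:00, 12:00–13:00, 14:15–15:00, 15:15–15:30.
Restricted to 10:15–14:00: 12:00–13:00.
Windows ≥ 15 min: 12:00–13:00.
Earliest such window starts at 12:00.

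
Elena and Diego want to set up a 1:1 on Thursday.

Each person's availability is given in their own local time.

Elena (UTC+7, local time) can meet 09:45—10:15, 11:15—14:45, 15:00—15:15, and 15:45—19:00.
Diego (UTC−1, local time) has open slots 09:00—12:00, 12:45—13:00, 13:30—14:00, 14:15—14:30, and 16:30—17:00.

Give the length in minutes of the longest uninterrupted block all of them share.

120 minutes

Elena → UTC: 02:45–03:15, 04:15–07:45, 08:00–08:15, 08:45–12:00.
Diego → UTC: 10:00–13:00, 13:45–14:00, 14:30–15:00, 15:15–15:30, 17:30–18:00.
Elena ∩ Diego: 10:00–12:00.
Single common window of 120 minutes.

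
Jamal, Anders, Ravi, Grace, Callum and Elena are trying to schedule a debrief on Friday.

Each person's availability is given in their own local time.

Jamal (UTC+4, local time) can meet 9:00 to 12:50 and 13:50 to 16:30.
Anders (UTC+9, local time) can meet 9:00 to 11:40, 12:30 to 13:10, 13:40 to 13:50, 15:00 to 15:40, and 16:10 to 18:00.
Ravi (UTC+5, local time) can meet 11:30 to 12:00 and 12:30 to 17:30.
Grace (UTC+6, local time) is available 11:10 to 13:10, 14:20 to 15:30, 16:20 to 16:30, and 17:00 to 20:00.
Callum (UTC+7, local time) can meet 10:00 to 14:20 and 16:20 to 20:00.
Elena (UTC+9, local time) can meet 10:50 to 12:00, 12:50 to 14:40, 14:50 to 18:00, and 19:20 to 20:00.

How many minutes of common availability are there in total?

Jamal → UTC: 05:00–08:50, 09:50–12:30.
Anders → UTC: 00:00–02:40, 03:30–04:10, 04:40–04:50, 06:00–06:40, 07:10–09:00.
Ravi → UTC: 06:30–07:00, 07:30–12:30.
Grace → UTC: 05:10–07:10, 08:20–09:30, 10:20–10:30, 11:00–14:00.
Callum → UTC: 03:00–07:20, 09:20–13:00.
Elena → UTC: 01:50–03:00, 03:50–05:40, 05:50–09:00, 10:20–11:00.
Jamal ∩ Anders: 06:00–06:40, 07:10–08:50.
Jamal ∩ Anders ∩ Ravi: 06:30–06:40, 07:30–08:50.
Jamal ∩ Anders ∩ Ravi ∩ Grace: 06:30–06:40, 08:20–08:50.
Jamal ∩ Anders ∩ Ravi ∩ Grace ∩ Callum: 06:30–06:40.
Jamal ∩ Anders ∩ Ravi ∩ Grace ∩ Callum ∩ Elena: 06:30–06:40.
Total common minutes: 10.

10 minutes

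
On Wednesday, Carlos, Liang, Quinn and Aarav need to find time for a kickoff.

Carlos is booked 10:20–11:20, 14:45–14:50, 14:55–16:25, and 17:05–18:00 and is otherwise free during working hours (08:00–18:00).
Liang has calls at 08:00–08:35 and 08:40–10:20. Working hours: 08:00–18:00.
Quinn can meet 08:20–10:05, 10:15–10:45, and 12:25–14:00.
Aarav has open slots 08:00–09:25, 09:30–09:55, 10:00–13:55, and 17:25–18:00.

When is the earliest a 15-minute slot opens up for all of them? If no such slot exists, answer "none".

Carlos free within 08:00–18:00: 08:00–10:20, 11:20–14:45, 14:50–14:55, 16:25–17:05.
Liang free within 08:00–18:00: 08:35–08:40, 10:20–18:00.
Carlos ∩ Liang: 08:35–08:40, 11:20–14:45, 14:50–14:55, 16:25–17:05.
Carlos ∩ Liang ∩ Quinn: 08:35–08:40, 12:25–14:00.
Carlos ∩ Liang ∩ Quinn ∩ Aarav: 08:35–08:40, 12:25–13:55.
Windows ≥ 15 min: 12:25–13:55.
Earliest such window starts at 12:25.

12:25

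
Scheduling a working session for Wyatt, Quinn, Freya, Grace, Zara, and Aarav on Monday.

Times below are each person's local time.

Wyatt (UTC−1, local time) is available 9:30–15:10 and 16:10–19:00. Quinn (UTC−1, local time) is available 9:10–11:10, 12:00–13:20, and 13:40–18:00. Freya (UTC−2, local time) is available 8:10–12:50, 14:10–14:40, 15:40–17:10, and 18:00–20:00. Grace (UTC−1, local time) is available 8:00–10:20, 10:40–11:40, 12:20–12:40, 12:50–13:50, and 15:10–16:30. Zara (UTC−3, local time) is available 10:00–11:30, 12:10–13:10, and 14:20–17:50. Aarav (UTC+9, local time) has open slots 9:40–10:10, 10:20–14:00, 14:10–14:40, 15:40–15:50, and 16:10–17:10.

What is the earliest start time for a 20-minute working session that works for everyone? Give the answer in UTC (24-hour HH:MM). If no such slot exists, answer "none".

none

Wyatt → UTC: 10:30–16:10, 17:10–20:00.
Quinn → UTC: 10:10–12:10, 13:00–14:20, 14:40–19:00.
Freya → UTC: 10:10–14:50, 16:10–16:40, 17:40–19:10, 20:00–22:00.
Grace → UTC: 09:00–11:20, 11:40–12:40, 13:20–13:40, 13:50–14:50, 16:10–17:30.
Zara → UTC: 13:00–14:30, 15:10–16:10, 17:20–20:50.
Aarav → UTC: 00:40–01:10, 01:20–05:00, 05:10–05:40, 06:40–06:50, 07:10–08:10.
Wyatt ∩ Quinn: 10:30–12:10, 13:00–14:20, 14:40–16:10, 17:10–19:00.
Wyatt ∩ Quinn ∩ Freya: 10:30–12:10, 13:00–14:20, 14:40–14:50, 17:40–19:00.
Wyatt ∩ Quinn ∩ Freya ∩ Grace: 10:30–11:20, 11:40–12:10, 13:20–13:40, 13:50–14:20, 14:40–14:50.
Wyatt ∩ Quinn ∩ Freya ∩ Grace ∩ Zara: 13:20–13:40, 13:50–14:20.
Wyatt ∩ Quinn ∩ Freya ∩ Grace ∩ Zara ∩ Aarav: (none).
Windows ≥ 20 min: (none).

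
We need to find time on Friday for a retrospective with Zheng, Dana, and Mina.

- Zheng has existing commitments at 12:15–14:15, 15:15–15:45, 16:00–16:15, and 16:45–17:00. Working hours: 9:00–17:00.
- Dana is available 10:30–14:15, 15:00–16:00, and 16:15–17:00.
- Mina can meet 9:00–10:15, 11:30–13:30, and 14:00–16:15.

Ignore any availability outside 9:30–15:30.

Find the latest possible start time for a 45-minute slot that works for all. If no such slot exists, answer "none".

11:30

Zheng free within 09:00–17:00: 09:00–12:15, 14:15–15:15, 15:45–16:00, 16:15–16:45.
Zheng ∩ Dana: 10:30–12:15, 15:00–15:15, 15:45–16:00, 16:15–16:45.
Zheng ∩ Dana ∩ Mina: 11:30–12:15, 15:00–15:15, 15:45–16:00.
Restricted to 09:30–15:30: 11:30–12:15, 15:00–15:15.
Windows ≥ 45 min: 11:30–12:15.
Latest start in the last window 11:30–12:15 is 12:15 − 45 min = 11:30.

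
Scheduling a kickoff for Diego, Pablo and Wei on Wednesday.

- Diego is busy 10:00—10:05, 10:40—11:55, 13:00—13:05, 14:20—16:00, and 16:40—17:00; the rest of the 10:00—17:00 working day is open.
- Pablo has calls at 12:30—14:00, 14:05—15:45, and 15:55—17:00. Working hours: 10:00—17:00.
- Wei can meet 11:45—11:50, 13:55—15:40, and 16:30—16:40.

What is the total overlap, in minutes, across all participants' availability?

Diego free within 10:00–17:00: 10:05–10:40, 11:55–13:00, 13:05–14:20, 16:00–16:40.
Pablo free within 10:00–17:00: 10:00–12:30, 14:00–14:05, 15:45–15:55.
Diego ∩ Pablo: 10:05–10:40, 11:55–12:30, 14:00–14:05.
Diego ∩ Pablo ∩ Wei: 14:00–14:05.
Total common minutes: 5.

5 minutes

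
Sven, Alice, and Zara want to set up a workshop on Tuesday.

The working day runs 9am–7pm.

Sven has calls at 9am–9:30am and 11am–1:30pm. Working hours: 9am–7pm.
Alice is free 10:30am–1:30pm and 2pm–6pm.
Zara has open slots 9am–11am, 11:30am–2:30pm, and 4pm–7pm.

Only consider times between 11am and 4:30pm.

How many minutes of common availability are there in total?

60 minutes

Sven free within 09:00–19:00: 09:30–11:00, 13:30–19:00.
Sven ∩ Alice: 10:30–11:00, 14:00–18:00.
Sven ∩ Alice ∩ Zara: 10:30–11:00, 14:00–14:30, 16:00–18:00.
Restricted to 11:00–16:30: 14:00–14:30, 16:00–16:30.
Total common minutes: 30 + 30 = 60.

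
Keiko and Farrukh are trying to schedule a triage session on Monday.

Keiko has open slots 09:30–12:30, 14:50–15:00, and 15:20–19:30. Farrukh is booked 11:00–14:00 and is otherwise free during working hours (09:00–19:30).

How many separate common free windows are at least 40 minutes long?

2

Farrukh free within 09:00–19:30: 09:00–11:00, 14:00–19:30.
Keiko ∩ Farrukh: 09:30–11:00, 14:50–15:00, 15:20–19:30.
Windows ≥ 40 min: 09:30–11:00, 15:20–19:30.
That's 2 windows.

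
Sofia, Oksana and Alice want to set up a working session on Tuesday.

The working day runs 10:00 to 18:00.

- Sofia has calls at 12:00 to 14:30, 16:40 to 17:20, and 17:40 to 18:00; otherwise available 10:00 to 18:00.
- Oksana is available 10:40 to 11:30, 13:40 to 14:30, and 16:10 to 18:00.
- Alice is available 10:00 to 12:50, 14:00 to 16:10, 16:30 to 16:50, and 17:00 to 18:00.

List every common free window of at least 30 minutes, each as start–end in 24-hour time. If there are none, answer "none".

10:40–11:30

Sofia free within 10:00–18:00: 10:00–12:00, 14:30–16:40, 17:20–17:40.
Sofia ∩ Oksana: 10:40–11:30, 16:10–16:40, 17:20–17:40.
Sofia ∩ Oksana ∩ Alice: 10:40–11:30, 16:30–16:40, 17:20–17:40.
Windows ≥ 30 min: 10:40–11:30.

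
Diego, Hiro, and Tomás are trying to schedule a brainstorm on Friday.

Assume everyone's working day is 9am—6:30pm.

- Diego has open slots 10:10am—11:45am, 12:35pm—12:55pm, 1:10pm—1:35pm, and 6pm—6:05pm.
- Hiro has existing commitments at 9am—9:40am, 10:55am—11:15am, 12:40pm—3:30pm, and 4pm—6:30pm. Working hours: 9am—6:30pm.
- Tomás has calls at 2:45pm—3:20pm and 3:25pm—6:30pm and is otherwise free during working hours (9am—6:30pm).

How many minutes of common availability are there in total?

80 minutes

Hiro free within 09:00–18:30: 09:40–10:55, 11:15–12:40, 15:30–16:00.
Tomás free within 09:00–18:30: 09:00–14:45, 15:20–15:25.
Diego ∩ Hiro: 10:10–10:55, 11:15–11:45, 12:35–12:40.
Diego ∩ Hiro ∩ Tomás: 10:10–10:55, 11:15–11:45, 12:35–12:40.
Total common minutes: 45 + 30 + 5 = 80.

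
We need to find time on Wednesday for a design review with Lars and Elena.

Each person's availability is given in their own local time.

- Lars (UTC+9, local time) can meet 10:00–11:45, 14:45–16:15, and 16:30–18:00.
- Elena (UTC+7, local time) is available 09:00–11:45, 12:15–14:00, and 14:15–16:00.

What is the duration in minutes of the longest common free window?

Lars → UTC: 01:00–02:45, 05:45–07:15, 07:30–09:00.
Elena → UTC: 02:00–04:45, 05:15–07:00, 07:15–09:00.
Lars ∩ Elena: 02:00–02:45, 05:45–07:00, 07:30–09:00.
Common window lengths: 45, 75, 90 min; longest is 90.

90 minutes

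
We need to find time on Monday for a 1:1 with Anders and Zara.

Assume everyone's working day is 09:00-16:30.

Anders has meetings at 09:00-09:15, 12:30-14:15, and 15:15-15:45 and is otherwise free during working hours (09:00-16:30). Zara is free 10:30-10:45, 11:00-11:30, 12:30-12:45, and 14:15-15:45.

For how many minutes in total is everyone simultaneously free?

Anders free within 09:00–16:30: 09:15–12:30, 14:15–15:15, 15:45–16:30.
Anders ∩ Zara: 10:30–10:45, 11:00–11:30, 14:15–15:15.
Total common minutes: 15 + 30 + 60 = 105.

105 minutes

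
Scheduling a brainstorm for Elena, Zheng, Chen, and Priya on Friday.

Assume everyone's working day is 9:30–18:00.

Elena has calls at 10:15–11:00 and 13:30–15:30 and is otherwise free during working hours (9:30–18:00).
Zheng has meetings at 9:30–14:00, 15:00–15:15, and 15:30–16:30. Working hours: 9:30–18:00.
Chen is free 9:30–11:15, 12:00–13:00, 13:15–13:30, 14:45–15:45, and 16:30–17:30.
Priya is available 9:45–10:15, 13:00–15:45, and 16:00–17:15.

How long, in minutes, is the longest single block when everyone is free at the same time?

45 minutes

Elena free within 09:30–18:00: 09:30–10:15, 11:00–13:30, 15:30–18:00.
Zheng free within 09:30–18:00: 14:00–15:00, 15:15–15:30, 16:30–18:00.
Elena ∩ Zheng: 16:30–18:00.
Elena ∩ Zheng ∩ Chen: 16:30–17:30.
Elena ∩ Zheng ∩ Chen ∩ Priya: 16:30–17:15.
Single common window of 45 minutes.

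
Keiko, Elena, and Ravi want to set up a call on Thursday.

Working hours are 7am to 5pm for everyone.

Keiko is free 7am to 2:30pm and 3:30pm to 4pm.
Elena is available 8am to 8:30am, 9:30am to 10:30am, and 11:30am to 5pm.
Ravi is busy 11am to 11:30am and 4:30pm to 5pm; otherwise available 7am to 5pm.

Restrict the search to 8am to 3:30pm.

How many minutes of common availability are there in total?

270 minutes

Ravi free within 07:00–17:00: 07:00–11:00, 11:30–16:30.
Keiko ∩ Elena: 08:00–08:30, 09:30–10:30, 11:30–14:30, 15:30–16:00.
Keiko ∩ Elena ∩ Ravi: 08:00–08:30, 09:30–10:30, 11:30–14:30, 15:30–16:00.
Restricted to 08:00–15:30: 08:00–08:30, 09:30–10:30, 11:30–14:30.
Total common minutes: 30 + 60 + 180 = 270.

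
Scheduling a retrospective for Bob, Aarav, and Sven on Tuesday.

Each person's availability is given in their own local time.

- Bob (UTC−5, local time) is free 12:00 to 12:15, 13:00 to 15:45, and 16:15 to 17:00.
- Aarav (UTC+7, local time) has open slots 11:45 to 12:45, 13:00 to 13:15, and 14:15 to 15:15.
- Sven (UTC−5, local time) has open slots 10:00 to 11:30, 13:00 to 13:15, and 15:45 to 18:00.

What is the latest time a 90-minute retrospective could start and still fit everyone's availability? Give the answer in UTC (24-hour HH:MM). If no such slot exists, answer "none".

Bob → UTC: 17:00–17:15, 18:00–20:45, 21:15–22:00.
Aarav → UTC: 04:45–05:45, 06:00–06:15, 07:15–08:15.
Sven → UTC: 15:00–16:30, 18:00–18:15, 20:45–23:00.
Bob ∩ Aarav: (none).
Bob ∩ Aarav ∩ Sven: (none).
Windows ≥ 90 min: (none).

none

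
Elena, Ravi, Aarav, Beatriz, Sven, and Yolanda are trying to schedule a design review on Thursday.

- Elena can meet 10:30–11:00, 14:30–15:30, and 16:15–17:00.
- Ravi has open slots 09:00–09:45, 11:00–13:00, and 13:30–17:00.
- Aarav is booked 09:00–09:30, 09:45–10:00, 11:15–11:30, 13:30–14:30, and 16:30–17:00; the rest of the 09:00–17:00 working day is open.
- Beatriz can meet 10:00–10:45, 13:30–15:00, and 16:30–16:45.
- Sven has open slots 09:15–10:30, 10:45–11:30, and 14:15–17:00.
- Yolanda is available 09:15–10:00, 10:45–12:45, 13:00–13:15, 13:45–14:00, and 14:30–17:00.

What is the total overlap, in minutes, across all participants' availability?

30 minutes

Aarav free within 09:00–17:00: 09:30–09:45, 10:00–11:15, 11:30–13:30, 14:30–16:30.
Elena ∩ Ravi: 14:30–15:30, 16:15–17:00.
Elena ∩ Ravi ∩ Aarav: 14:30–15:30, 16:15–16:30.
Elena ∩ Ravi ∩ Aarav ∩ Beatriz: 14:30–15:00.
Elena ∩ Ravi ∩ Aarav ∩ Beatriz ∩ Sven: 14:30–15:00.
Elena ∩ Ravi ∩ Aarav ∩ Beatriz ∩ Sven ∩ Yolanda: 14:30–15:00.
Total common minutes: 30.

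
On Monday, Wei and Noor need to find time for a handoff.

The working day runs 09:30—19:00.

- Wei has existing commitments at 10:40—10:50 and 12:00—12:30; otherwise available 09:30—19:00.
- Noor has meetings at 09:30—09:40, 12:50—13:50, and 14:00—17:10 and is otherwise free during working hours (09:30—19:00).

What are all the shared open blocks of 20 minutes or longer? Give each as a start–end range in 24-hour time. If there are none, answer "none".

09:40–10:40, 10:50–12:00, 12:30–12:50, 17:10–19:00

Wei free within 09:30–19:00: 09:30–10:40, 10:50–12:00, 12:30–19:00.
Noor free within 09:30–19:00: 09:40–12:50, 13:50–14:00, 17:10–19:00.
Wei ∩ Noor: 09:40–10:40, 10:50–12:00, 12:30–12:50, 13:50–14:00, 17:10–19:00.
Windows ≥ 20 min: 09:40–10:40, 10:50–12:00, 12:30–12:50, 17:10–19:00.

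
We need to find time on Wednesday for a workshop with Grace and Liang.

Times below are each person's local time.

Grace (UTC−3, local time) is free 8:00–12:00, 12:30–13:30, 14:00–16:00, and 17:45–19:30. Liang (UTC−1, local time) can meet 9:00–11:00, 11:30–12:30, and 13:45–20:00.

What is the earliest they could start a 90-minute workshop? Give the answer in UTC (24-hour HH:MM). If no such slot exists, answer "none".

Grace → UTC: 11:00–15:00, 15:30–16:30, 17:00–19:00, 20:45–22:30.
Liang → UTC: 10:00–12:00, 12:30–13:30, 14:45–21:00.
Grace ∩ Liang: 11:00–12:00, 12:30–13:30, 14:45–15:00, 15:30–16:30, 17:00–19:00, 20:45–21:00.
Windows ≥ 90 min: 17:00–19:00.
Earliest such window starts at 17:00.

17:00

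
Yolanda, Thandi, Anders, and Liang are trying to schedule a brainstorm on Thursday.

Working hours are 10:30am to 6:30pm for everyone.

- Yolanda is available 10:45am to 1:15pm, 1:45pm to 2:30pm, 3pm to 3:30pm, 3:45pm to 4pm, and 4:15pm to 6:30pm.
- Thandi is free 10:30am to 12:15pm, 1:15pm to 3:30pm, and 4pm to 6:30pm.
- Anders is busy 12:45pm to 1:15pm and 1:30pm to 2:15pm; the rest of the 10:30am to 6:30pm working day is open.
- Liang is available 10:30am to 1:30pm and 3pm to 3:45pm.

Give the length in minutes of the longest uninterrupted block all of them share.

Anders free within 10:30–18:30: 10:30–12:45, 13:15–13:30, 14:15–18:30.
Yolanda ∩ Thandi: 10:45–12:15, 13:45–14:30, 15:00–15:30, 16:15–18:30.
Yolanda ∩ Thandi ∩ Anders: 10:45–12:15, 14:15–14:30, 15:00–15:30, 16:15–18:30.
Yolanda ∩ Thandi ∩ Anders ∩ Liang: 10:45–12:15, 15:00–15:30.
Common window lengths: 90, 30 min; longest is 90.

90 minutes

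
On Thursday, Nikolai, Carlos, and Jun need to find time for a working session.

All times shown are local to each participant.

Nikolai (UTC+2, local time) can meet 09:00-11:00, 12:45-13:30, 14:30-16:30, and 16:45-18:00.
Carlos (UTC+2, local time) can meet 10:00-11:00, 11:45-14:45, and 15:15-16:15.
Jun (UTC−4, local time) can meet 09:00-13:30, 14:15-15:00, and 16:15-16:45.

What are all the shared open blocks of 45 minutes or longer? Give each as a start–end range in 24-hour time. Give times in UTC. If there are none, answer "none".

Nikolai → UTC: 07:00–09:00, 10:45–11:30, 12:30–14:30, 14:45–16:00.
Carlos → UTC: 08:00–09:00, 09:45–12:45, 13:15–14:15.
Jun → UTC: 13:00–17:30, 18:15–19:00, 20:15–20:45.
Nikolai ∩ Carlos: 08:00–09:00, 10:45–11:30, 12:30–12:45, 13:15–14:15.
Nikolai ∩ Carlos ∩ Jun: 13:15–14:15.
Windows ≥ 45 min: 13:15–14:15.

13:15–14:15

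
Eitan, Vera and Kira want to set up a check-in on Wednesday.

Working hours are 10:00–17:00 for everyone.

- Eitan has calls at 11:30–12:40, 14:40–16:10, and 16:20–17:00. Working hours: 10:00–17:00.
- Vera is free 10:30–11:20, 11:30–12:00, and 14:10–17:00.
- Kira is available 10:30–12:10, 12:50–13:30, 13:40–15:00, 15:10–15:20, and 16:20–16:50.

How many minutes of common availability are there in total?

80 minutes

Eitan free within 10:00–17:00: 10:00–11:30, 12:40–14:40, 16:10–16:20.
Eitan ∩ Vera: 10:30–11:20, 14:10–14:40, 16:10–16:20.
Eitan ∩ Vera ∩ Kira: 10:30–11:20, 14:10–14:40.
Total common minutes: 50 + 30 = 80.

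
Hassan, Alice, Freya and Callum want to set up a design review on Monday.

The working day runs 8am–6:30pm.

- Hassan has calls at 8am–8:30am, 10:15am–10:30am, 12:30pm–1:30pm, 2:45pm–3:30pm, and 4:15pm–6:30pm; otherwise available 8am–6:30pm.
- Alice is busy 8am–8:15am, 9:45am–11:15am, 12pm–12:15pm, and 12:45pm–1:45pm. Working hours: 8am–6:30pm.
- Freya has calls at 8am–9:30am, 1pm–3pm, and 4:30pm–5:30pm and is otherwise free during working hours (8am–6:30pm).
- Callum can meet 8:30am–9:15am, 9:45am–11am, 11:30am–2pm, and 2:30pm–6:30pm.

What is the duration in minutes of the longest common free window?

Hassan free within 08:00–18:30: 08:30–10:15, 10:30–12:30, 13:30–14:45, 15:30–16:15.
Alice free within 08:00–18:30: 08:15–09:45, 11:15–12:00, 12:15–12:45, 13:45–18:30.
Freya free within 08:00–18:30: 09:30–13:00, 15:00–16:30, 17:30–18:30.
Hassan ∩ Alice: 08:30–09:45, 11:15–12:00, 12:15–12:30, 13:45–14:45, 15:30–16:15.
Hassan ∩ Alice ∩ Freya: 09:30–09:45, 11:15–12:00, 12:15–12:30, 15:30–16:15.
Hassan ∩ Alice ∩ Freya ∩ Callum: 11:30–12:00, 12:15–12:30, 15:30–16:15.
Common window lengths: 30, 15, 45 min; longest is 45.

45 minutes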